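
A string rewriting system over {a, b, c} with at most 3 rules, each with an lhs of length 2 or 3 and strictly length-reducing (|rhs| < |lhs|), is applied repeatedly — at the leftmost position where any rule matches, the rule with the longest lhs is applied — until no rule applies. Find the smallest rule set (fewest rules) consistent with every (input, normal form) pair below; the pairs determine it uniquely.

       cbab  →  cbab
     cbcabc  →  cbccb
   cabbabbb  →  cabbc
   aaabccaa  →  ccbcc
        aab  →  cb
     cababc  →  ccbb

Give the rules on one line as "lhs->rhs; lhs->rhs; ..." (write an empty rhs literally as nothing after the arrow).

  | cbab
  | cbcabc => cbccb
  | cabbabbb => cabbaa => cabbc
  | aaabccaa => cabccaa => ccbcaa => ccbcc

aa->c; abc->cb; bbb->a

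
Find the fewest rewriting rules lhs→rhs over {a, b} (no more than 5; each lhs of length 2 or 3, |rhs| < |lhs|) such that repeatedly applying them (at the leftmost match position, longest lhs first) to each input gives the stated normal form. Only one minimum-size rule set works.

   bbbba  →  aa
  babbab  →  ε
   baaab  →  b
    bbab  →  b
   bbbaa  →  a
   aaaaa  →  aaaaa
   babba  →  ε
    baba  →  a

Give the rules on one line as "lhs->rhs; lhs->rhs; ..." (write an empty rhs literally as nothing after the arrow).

ab->b; ba->; bab->; bb->a

  | bbbba => abba => bba => aa
  | babbab => bab => ε
  | baaab => aab => ab => b
  | bbab => aab => ab => b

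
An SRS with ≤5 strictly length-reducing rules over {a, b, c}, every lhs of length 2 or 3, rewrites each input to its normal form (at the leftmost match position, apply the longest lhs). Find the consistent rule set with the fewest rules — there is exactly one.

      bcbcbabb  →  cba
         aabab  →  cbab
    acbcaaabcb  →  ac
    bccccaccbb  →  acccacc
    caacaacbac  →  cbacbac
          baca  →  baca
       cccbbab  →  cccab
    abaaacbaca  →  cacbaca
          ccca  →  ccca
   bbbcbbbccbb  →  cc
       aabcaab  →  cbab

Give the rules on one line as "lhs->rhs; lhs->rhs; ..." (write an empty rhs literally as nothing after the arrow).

aa->c; bb->; bc->a; caa->cb

  | bcbcbabb => abcbabb => aababb => cbabb => cba
  | aabab => cbab
  | acbcaaabcb => acaaaabcb => acbaabcb => acbcbcb => acabcb => acaab => acbb => ac
  | bccccaccbb => acccaccbb => acccacc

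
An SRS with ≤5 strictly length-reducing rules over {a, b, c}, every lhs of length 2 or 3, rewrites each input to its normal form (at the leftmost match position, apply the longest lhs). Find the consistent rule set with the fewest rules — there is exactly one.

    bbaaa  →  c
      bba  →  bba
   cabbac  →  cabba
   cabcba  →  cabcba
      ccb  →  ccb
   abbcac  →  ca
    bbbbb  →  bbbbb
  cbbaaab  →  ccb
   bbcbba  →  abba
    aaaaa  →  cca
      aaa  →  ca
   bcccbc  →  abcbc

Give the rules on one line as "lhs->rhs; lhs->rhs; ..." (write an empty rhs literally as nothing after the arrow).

aa->c; ac->a; bbc->a; bcc->ab

  | bbaaa => bbca => aa => c
  | bba
  | cabbac => cabba
  | cabcba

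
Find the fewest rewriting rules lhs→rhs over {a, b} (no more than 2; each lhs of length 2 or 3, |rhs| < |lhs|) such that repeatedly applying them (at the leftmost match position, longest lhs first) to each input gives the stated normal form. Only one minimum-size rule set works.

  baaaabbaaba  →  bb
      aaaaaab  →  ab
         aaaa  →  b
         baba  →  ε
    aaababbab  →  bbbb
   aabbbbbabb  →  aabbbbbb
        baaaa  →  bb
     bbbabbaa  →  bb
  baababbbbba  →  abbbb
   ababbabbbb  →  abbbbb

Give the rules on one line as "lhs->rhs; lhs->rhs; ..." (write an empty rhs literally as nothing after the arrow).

aaa->bb; ba->

  | baaaabbaaba => aaabbaaba => bbbbaaba => bbbaba => bbba => bb
  | aaaaaab => bbaaab => baab => ab
  | aaaa => bba => b
  | baba => ba => ε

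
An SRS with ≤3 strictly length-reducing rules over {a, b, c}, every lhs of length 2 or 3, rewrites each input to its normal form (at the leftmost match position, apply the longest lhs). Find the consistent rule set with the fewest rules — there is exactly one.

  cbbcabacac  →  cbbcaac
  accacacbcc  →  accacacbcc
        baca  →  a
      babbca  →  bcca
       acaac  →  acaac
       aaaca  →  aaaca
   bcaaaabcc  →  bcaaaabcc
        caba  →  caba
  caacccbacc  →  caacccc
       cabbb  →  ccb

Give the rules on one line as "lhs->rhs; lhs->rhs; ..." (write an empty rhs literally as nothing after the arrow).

  | cbbcabacac => cbbcaac
  | accacacbcc
  | baca => a
  | babbca => bcca

abb->c; bac->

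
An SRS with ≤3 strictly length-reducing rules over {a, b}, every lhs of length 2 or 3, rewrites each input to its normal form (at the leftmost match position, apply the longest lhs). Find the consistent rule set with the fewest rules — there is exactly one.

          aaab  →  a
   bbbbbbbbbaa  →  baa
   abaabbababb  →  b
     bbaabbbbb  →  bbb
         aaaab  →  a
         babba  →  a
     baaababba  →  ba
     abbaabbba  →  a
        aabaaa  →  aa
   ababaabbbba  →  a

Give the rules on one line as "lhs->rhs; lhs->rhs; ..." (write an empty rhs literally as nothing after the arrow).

  | aaab => aab => a
  | bbbbbbbbbaa => bbbbbbbaa => bbbbbaa => bbbaa => baa
  | abaabbababb => aabbababb => abababb => ababb => abb => b
  | bbaabbbbb => aabbbbb => abbbb => bbb

aaa->aa; ab->; bba->a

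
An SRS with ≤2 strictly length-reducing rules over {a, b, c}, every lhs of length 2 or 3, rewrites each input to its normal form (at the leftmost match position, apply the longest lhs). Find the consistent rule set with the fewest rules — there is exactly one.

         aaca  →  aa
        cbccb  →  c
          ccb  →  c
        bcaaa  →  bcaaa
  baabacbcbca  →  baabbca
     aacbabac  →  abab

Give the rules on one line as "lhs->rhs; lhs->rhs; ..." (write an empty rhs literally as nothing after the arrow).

ac->; cb->

  | aaca => aa
  | cbccb => ccb => c
  | ccb => c
  | bcaaa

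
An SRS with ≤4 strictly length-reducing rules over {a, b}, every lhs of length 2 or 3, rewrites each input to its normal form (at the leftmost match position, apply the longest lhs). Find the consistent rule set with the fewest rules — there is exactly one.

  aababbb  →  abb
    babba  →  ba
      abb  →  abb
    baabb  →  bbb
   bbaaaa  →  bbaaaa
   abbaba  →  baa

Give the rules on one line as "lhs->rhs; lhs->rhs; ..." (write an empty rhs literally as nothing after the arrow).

aab->b; aba->ba; bab->a

  | aababbb => babbb => abb
  | babba => aba => ba
  | abb
  | baabb => bbb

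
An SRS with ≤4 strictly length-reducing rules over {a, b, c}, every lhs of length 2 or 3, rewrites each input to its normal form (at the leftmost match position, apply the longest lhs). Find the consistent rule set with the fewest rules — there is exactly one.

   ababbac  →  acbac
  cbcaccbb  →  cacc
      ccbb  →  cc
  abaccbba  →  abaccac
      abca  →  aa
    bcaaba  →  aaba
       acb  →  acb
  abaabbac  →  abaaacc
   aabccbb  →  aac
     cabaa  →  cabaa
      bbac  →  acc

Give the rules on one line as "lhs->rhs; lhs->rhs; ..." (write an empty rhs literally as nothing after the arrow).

bab->c; bb->; bba->ac; bc->

  | ababbac => acbac
  | cbcaccbb => caccbb => cacc
  | ccbb => cc
  | abaccbba => abaccac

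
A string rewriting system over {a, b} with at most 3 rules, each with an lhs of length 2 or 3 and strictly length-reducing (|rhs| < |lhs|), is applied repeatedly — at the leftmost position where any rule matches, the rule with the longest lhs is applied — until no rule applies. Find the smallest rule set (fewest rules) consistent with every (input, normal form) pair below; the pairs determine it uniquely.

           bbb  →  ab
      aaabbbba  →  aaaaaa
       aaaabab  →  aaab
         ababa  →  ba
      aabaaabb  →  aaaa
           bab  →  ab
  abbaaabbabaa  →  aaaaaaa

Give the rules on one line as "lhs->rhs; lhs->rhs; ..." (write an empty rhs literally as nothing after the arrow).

  | bbb => ab
  | aaabbbba => aaaabba => aaaaaa
  | aaaabab => aaab
  | ababa => ba

aba->; bab->ab; bb->a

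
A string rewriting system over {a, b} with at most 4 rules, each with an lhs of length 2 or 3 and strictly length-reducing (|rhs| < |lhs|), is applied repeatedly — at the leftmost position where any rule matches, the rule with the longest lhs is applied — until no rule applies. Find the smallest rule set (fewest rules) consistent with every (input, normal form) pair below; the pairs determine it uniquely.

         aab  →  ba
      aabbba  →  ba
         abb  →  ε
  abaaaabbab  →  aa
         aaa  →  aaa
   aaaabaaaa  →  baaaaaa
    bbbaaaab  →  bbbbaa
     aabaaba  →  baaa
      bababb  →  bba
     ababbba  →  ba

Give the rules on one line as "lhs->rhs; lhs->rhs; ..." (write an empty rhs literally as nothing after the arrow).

  | aab => ba
  | aabbba => babba => ba
  | abb => ε
  | abaaaabbab => aaaaabbab => aaababab => abaabab => aaabab => abaab => aaab => aba => aa

aab->ba; ab->a; abb->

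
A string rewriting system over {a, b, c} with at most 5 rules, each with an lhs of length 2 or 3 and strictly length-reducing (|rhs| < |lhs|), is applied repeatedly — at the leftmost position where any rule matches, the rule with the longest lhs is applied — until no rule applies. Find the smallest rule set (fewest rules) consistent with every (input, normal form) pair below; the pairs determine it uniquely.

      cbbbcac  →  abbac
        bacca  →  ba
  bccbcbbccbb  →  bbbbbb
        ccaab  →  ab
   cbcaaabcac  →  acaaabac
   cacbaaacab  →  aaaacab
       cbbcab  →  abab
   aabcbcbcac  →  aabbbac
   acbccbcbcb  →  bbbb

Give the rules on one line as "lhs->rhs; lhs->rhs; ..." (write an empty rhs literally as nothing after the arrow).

  | cbbbcac => abbcac => abbac
  | bacca => ba
  | bccbcbbccbb => bcbcbbccbb => bbcbbccbb => bbbbccbb => bbbbcbb => bbbbbb
  | ccaab => ab

acb->b; bc->b; cb->a; cca->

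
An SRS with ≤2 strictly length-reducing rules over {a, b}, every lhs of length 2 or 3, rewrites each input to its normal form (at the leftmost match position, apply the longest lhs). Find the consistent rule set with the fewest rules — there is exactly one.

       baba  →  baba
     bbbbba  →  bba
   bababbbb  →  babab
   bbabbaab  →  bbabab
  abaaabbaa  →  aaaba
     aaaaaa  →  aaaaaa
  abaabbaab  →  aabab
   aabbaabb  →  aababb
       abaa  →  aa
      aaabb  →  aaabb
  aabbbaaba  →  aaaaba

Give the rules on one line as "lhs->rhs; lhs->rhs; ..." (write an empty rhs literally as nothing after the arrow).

baa->a; bbb->

  | baba
  | bbbbba => bba
  | bababbbb => babab
  | bbabbaab => bbabab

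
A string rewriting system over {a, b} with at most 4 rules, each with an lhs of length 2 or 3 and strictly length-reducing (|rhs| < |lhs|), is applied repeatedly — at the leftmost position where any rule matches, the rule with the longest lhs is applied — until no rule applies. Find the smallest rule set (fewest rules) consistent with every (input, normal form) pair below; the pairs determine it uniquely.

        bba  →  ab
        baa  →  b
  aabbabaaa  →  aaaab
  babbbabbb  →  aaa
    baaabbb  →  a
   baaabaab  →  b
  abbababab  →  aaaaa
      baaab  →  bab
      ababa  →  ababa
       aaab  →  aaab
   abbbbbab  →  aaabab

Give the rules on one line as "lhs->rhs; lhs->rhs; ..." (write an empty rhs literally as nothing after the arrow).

baa->b; bb->a; bba->ab

  | bba => ab
  | baa => b
  | aabbabaaa => aaabbaaa => aaaabaa => aaaab
  | babbbabbb => baababbb => bbabbb => abbbb => aabb => aaa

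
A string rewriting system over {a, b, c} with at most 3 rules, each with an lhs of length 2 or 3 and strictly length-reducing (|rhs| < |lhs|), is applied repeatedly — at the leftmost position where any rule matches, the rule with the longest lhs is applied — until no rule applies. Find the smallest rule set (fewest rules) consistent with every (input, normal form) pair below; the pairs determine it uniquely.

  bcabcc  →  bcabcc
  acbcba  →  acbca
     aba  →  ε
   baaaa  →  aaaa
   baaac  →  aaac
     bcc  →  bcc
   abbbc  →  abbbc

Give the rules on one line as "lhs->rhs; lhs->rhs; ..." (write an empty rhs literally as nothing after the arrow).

aba->; ba->a

  | bcabcc
  | acbcba => acbca
  | aba => ε
  | baaaa => aaaa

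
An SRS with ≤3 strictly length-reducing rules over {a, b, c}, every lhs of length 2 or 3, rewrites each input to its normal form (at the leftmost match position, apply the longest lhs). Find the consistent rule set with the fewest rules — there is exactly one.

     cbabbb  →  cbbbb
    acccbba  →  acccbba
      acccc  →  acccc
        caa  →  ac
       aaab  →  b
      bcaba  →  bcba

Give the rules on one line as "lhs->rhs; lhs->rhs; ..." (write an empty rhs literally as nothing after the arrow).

ab->b; caa->ac

  | cbabbb => cbbbb
  | acccbba
  | acccc
  | caa => ac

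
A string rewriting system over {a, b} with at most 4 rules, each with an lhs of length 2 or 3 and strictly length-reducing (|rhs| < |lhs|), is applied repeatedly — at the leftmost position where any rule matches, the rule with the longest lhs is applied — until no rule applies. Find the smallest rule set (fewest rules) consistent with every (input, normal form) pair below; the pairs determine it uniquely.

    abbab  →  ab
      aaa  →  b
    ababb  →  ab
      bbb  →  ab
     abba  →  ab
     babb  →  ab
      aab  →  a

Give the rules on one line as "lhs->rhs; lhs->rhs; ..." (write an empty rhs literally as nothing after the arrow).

aa->b; abb->ab; ba->b; bb->a

  | abbab => abab => abb => ab
  | aaa => ba => b
  | ababb => abbb => abb => ab
  | bbb => ab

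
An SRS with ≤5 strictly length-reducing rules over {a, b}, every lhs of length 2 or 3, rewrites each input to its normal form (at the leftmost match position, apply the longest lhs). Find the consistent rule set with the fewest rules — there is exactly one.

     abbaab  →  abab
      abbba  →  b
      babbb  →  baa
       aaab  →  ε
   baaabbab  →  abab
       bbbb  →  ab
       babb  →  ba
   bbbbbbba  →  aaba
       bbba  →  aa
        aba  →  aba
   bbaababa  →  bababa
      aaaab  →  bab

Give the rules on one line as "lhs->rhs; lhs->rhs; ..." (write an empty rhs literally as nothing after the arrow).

  | abbaab => abab
  | abbba => aaa => b
  | babbb => baa
  | aaab => bb => ε

aaa->b; bb->; bba->b; bbb->a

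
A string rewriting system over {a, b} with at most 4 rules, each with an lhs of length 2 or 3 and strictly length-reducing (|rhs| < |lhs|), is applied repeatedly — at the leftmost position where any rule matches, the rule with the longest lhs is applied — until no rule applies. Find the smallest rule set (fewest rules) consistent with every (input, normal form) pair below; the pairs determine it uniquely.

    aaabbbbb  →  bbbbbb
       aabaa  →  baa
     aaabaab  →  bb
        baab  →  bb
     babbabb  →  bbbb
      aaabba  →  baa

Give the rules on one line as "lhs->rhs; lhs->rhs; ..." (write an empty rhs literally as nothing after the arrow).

aaa->b; aab->b; bba->aa

  | aaabbbbb => bbbbbb
  | aabaa => baa
  | aaabaab => bbaab => aaab => bb
  | baab => bb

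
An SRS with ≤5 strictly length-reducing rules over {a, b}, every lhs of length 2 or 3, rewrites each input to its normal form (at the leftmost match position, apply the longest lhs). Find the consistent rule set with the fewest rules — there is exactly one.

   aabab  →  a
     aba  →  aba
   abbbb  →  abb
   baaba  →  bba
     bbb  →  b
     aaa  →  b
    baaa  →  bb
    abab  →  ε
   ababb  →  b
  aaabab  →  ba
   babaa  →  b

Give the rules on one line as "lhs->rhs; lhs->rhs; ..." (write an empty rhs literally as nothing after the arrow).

  | aabab => bab => a
  | aba
  | abbbb => abb
  | baaba => bba

aa->; aaa->b; bab->a; bbb->b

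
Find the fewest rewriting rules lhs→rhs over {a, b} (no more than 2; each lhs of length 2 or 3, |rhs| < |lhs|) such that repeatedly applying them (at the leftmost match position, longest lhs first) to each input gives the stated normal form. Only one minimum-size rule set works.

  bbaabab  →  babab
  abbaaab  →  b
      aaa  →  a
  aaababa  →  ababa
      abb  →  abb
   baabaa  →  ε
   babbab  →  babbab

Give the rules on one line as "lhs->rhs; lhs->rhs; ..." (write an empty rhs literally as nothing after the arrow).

aa->; baa->a

  | bbaabab => babab
  | abbaaab => abaab => aab => b
  | aaa => a
  | aaababa => ababa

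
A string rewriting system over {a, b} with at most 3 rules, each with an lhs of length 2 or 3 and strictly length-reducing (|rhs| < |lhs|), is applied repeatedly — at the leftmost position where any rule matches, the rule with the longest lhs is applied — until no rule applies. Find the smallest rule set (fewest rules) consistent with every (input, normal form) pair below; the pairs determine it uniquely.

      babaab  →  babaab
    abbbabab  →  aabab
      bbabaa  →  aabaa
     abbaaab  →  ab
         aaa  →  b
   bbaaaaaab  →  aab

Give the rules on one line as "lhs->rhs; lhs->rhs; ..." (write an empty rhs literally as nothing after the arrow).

aaa->b; abb->b; bb->a

  | babaab
  | abbbabab => bbabab => aabab
  | bbabaa => aabaa
  | abbaaab => baaab => bbb => ab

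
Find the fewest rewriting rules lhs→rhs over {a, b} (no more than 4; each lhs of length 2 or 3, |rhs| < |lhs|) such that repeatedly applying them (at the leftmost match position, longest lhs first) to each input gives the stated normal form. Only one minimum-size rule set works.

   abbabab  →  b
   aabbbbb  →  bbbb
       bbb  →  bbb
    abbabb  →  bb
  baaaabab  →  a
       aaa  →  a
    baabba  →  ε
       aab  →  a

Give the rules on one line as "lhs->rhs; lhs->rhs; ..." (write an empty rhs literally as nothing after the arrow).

aa->a; ab->a; abb->b; ba->

  | abbabab => babab => bab => b
  | aabbbbb => abbbbb => bbbb
  | bbb
  | abbabb => babb => bb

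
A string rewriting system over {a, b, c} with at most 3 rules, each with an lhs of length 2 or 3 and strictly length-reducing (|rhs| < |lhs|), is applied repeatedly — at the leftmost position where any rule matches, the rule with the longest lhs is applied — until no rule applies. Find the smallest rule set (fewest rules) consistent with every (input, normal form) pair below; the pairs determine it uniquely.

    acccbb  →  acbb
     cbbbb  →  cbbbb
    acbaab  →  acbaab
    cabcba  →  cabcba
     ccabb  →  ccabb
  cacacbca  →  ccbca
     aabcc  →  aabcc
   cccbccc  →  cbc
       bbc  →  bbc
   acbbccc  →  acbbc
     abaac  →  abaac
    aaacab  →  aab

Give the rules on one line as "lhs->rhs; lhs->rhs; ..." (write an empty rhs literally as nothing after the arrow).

  | acccbb => acbb
  | cbbbb
  | acbaab
  | cabcba

aca->; ccc->c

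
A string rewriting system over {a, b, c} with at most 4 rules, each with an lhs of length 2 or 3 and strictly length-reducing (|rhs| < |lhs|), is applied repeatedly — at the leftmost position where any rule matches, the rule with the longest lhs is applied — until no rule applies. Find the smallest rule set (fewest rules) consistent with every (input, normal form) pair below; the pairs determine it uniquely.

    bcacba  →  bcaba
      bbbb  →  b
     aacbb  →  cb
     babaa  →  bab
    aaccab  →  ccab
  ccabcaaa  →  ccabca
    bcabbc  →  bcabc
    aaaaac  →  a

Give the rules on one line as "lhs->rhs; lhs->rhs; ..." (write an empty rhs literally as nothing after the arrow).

aa->; ac->a; bb->b

  | bcacba => bcaba
  | bbbb => bbb => bb => b
  | aacbb => cbb => cb
  | babaa => bab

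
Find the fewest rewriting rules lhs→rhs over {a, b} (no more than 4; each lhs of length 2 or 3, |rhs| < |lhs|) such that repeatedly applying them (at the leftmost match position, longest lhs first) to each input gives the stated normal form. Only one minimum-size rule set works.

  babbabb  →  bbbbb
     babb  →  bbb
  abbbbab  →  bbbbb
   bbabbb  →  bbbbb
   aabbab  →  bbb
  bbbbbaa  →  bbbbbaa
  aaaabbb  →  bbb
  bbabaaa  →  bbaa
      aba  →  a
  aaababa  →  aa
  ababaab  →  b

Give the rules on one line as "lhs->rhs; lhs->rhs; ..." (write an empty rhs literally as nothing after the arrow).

  | babbabb => bbbabb => bbbbb
  | babb => bbb
  | abbbbab => bbbbab => bbbbb
  | bbabbb => bbbbb

aaa->aa; ab->b; aba->a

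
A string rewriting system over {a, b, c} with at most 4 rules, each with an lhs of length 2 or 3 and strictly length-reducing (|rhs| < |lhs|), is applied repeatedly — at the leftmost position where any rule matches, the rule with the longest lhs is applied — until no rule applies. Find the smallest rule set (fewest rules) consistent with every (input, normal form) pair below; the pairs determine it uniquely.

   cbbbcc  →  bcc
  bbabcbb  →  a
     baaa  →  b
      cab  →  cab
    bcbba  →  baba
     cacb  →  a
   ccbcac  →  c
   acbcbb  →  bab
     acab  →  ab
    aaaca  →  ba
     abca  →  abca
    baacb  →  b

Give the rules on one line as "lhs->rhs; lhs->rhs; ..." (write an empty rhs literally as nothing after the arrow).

aa->b; ac->; bb->a; cb->a

  | cbbbcc => abbcc => aacc => bcc
  | bbabcbb => aabcbb => bbcbb => acbb => bb => a
  | baaa => bba => aa => b
  | cab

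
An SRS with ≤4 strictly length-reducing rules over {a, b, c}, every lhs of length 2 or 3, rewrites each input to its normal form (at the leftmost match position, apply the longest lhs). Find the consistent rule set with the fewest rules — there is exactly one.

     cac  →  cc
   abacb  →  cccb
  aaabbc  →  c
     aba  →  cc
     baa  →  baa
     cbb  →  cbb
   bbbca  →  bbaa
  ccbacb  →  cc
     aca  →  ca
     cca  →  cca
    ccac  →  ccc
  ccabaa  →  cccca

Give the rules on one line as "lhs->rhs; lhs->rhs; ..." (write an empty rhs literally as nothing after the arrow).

  | cac => cc
  | abacb => cccb
  | aaabbc => aabc => ac => c
  | aba => cc

ab->; aba->cc; ac->c; bc->a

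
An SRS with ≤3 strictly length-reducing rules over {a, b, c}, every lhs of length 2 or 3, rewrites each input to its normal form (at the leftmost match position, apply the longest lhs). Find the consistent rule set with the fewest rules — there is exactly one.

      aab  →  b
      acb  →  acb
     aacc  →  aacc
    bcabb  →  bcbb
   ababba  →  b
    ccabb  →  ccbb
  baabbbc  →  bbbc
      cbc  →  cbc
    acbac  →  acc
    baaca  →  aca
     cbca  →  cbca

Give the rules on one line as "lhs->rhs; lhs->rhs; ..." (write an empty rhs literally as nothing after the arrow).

  | aab => ab => b
  | acb
  | aacc
  | bcabb => bcbb

ab->b; ba->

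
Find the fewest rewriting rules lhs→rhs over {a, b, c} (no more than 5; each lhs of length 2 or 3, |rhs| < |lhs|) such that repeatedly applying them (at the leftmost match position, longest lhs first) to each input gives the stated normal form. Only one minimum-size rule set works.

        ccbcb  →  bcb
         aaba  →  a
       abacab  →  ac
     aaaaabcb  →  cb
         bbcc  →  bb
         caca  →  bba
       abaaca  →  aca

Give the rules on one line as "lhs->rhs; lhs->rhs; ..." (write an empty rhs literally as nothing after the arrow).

aa->a; ab->; cac->bb; cc->

  | ccbcb => bcb
  | aaba => aba => a
  | abacab => acab => ac
  | aaaaabcb => aaaabcb => aaabcb => aabcb => abcb => cb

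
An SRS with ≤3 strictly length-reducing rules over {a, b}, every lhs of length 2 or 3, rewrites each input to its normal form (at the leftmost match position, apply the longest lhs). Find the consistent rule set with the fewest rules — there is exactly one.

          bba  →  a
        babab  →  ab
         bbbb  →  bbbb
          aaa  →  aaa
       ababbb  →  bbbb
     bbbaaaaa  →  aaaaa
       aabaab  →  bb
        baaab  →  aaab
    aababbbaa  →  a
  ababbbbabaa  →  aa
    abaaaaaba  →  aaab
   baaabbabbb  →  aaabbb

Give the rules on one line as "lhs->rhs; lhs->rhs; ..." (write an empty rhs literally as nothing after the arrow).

  | bba => ba => a
  | babab => ab
  | bbbb
  | aaa

aba->b; ba->a; bab->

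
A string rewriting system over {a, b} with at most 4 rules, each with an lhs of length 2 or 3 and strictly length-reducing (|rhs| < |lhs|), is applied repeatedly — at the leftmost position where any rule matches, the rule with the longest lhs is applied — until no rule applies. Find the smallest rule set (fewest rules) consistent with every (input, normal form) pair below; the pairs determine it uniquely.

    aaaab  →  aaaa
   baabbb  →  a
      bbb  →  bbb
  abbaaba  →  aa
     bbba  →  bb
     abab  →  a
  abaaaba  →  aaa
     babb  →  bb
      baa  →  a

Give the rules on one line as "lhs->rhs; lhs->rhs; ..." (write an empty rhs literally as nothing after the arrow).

ab->a; aba->a; ba->

  | aaaab => aaaa
  | baabbb => abbb => abb => ab => a
  | bbb
  | abbaaba => abaaba => aaba => aa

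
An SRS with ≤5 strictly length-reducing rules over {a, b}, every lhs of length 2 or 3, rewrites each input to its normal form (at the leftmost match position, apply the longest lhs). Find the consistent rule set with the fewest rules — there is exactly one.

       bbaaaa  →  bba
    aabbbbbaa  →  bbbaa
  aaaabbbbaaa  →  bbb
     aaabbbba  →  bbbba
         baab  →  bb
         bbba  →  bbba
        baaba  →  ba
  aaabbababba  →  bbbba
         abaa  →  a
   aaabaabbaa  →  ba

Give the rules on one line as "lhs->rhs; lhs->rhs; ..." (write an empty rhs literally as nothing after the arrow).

aaa->; ab->b; aba->; abb->b

  | bbaaaa => bba
  | aabbbbbaa => abbbbaa => bbbaa
  | aaaabbbbaaa => abbbbaaa => bbbaaa => bbb
  | aaabbbba => bbbba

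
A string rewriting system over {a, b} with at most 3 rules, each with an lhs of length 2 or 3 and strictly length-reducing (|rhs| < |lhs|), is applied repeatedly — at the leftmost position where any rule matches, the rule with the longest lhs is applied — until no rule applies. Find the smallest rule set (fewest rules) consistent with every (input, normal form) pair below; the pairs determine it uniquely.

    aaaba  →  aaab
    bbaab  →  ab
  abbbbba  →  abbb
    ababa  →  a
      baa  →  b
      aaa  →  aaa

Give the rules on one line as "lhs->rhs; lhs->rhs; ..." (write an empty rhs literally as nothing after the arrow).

ba->b; bba->

  | aaaba => aaab
  | bbaab => ab
  | abbbbba => abbb
  | ababa => abba => a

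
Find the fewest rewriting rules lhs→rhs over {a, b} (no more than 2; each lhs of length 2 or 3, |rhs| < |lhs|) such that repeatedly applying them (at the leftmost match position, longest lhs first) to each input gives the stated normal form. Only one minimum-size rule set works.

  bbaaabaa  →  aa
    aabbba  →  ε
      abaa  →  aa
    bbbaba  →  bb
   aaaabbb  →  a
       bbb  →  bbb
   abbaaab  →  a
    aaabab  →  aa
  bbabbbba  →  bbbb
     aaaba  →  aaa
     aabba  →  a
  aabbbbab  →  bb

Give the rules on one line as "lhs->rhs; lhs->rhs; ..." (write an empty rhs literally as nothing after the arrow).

  | bbaaabaa => baabaa => abaa => aa
  | aabbba => abba => ba => ε
  | abaa => aa
  | bbbaba => bbba => bb

ab->; ba->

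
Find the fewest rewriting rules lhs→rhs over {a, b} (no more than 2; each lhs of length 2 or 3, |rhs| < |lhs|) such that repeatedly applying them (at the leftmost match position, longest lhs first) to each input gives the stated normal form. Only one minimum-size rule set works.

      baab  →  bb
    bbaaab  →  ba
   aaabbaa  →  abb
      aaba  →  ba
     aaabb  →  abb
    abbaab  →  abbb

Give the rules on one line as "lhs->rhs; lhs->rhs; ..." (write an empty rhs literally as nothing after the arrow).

aa->; bab->a

  | baab => bb
  | bbaaab => bbab => ba
  | aaabbaa => abbaa => abb
  | aaba => ba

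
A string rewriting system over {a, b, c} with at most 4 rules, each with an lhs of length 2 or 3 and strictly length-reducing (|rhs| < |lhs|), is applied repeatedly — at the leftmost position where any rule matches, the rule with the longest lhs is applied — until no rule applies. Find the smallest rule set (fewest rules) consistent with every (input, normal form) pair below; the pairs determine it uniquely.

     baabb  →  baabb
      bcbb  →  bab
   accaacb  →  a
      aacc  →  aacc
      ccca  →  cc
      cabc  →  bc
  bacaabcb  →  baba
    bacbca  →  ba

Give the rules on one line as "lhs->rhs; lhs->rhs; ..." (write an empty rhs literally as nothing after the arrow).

aca->; ca->; cb->a

  | baabb
  | bcbb => bab
  | accaacb => acacb => cb => a
  | aacc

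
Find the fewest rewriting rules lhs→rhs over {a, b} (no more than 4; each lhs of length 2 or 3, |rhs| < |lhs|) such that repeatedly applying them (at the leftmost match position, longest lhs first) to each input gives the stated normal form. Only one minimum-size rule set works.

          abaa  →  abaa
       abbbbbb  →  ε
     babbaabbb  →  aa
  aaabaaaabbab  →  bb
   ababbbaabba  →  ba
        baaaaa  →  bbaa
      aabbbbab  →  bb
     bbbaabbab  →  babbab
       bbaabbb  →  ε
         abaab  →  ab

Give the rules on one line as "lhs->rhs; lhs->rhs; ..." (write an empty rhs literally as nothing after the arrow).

  | abaa
  | abbbbbb => aaabbb => bbbb => aab => ε
  | babbaabbb => babbbb => baaab => bbb => aa
  | aaabaaaabbab => bbaaaabbab => bbbabbab => aaabbab => bbbab => aaab => bb

aaa->b; aab->; bbb->aa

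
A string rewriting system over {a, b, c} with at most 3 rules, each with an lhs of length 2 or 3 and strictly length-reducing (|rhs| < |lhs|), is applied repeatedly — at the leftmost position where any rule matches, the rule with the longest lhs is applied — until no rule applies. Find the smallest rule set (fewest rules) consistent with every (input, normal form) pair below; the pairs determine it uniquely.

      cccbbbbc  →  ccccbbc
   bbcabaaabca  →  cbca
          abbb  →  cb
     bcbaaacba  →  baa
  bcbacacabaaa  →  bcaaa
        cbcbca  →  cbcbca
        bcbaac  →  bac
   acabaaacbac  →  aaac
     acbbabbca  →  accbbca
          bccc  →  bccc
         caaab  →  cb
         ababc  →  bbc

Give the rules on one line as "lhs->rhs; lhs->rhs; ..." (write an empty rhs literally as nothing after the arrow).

  | cccbbbbc => ccccbbc
  | bbcabaaabca => bbcbaaabca => bbaabca => bbabca => bbbca => cbca
  | abbb => bbb => cb
  | bcbaaacba => baacba => baa

ab->b; bbb->cb; cba->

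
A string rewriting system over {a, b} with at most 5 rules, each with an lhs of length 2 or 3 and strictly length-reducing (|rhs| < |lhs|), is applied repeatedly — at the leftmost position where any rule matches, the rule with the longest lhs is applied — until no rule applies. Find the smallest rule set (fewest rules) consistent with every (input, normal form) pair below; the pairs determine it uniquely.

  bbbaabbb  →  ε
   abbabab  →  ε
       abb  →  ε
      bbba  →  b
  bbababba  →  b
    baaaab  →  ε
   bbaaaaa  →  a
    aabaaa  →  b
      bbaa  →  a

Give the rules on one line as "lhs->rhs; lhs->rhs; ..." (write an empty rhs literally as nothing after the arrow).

  | bbbaabbb => baabbb => babbb => bbbb => bb => ε
  | abbabab => bbabab => abab => bab => bb => ε
  | abb => bb => ε
  | bbba => ba => b

aa->a; ab->b; ba->b; bb->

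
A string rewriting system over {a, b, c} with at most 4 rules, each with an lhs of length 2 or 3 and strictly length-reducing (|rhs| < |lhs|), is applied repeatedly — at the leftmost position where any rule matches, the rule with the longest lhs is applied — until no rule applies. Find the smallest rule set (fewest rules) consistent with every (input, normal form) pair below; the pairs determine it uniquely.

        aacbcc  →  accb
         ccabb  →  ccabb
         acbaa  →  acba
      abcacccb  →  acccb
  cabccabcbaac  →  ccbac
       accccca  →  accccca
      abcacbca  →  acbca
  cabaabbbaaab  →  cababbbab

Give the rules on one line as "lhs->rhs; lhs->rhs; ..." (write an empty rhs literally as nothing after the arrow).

  | aacbcc => acbcc => accb
  | ccabb
  | acbaa => acba
  | abcacccb => acccb

aa->a; abc->; bcc->cb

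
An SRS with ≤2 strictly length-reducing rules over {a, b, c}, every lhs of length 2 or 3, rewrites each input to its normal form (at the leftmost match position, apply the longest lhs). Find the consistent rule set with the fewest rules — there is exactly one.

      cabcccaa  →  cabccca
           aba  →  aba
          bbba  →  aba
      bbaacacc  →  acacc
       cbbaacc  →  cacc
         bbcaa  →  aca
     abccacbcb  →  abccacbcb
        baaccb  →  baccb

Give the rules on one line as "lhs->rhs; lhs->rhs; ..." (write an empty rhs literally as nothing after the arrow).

  | cabcccaa => cabccca
  | aba
  | bbba => aba
  | bbaacacc => aaacacc => aacacc => acacc

aa->a; bb->a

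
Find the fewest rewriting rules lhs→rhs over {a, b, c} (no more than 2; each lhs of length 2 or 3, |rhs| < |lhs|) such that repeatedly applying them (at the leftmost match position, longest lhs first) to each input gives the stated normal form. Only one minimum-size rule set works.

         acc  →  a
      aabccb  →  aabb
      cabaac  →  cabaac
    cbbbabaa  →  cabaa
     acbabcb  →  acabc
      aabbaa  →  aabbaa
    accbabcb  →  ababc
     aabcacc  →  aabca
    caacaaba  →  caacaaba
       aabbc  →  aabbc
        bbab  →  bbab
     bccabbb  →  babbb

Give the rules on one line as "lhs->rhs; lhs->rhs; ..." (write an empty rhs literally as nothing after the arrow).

  | acc => a
  | aabccb => aabb
  | cabaac
  | cbbbabaa => cbbabaa => cbabaa => cabaa

cb->c; cc->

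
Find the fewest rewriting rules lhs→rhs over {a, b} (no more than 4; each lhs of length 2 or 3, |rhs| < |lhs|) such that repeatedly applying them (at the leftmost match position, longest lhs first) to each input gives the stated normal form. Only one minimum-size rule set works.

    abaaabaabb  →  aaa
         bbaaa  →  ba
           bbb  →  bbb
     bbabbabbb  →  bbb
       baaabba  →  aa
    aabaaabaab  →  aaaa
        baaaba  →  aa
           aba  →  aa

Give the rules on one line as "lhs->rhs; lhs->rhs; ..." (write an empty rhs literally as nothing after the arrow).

  | abaaabaabb => aaaabaabb => aaaaabb => aaaab => aaa
  | bbaaa => ba
  | bbb
  | bbabbabbb => bbabbb => bbb

aab->a; ab->a; baa->; bab->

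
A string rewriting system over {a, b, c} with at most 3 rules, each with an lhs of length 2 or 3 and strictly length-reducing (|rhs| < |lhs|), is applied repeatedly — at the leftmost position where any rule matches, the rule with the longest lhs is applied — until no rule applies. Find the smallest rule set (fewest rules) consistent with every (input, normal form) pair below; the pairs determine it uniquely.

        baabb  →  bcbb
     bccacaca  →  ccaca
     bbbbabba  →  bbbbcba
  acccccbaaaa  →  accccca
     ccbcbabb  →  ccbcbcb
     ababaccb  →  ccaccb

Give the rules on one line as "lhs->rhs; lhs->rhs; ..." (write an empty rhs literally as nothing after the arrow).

aa->c; ab->c; bcc->a

  | baabb => bcbb
  | bccacaca => aacaca => ccaca
  | bbbbabba => bbbbcba
  | acccccbaaaa => acccccbcaa => acccccbcc => accccca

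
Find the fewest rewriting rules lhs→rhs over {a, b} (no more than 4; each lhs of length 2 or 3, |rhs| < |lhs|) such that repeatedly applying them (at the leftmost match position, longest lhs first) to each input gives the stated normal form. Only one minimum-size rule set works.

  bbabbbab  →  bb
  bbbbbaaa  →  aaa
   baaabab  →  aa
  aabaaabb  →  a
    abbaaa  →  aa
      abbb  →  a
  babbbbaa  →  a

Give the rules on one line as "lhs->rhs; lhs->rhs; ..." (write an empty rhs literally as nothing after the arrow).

  | bbabbbab => babbbab => abbbab => abbab => abab => bb
  | bbbbbaaa => bbbbaaa => bbbaaa => bbaaa => baaa => aaa
  | baaabab => aaabab => aabb => aab => aa
  | aabaaabb => abaabb => babb => abb => ab => a

ab->a; aba->b; ba->a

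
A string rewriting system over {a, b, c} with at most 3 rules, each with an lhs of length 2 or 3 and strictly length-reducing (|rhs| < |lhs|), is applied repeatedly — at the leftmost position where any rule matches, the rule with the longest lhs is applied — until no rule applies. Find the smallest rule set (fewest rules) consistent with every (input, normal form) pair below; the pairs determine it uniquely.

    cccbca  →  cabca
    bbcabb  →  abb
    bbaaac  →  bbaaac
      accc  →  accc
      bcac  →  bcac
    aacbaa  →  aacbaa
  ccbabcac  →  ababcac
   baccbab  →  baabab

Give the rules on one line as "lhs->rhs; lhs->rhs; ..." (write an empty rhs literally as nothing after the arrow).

bbc->; ccb->ab

  | cccbca => cabca
  | bbcabb => abb
  | bbaaac
  | accc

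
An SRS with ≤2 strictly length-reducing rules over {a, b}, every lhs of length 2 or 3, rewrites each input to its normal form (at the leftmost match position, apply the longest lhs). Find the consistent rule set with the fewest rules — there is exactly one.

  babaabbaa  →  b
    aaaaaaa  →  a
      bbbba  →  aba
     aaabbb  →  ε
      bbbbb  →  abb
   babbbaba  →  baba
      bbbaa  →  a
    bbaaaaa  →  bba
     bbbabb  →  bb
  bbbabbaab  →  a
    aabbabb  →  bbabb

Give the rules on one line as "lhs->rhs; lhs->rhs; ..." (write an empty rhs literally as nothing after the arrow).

aa->; bbb->a

  | babaabbaa => babbbaa => baaaa => baa => b
  | aaaaaaa => aaaaa => aaa => a
  | bbbba => aba
  | aaabbb => abbb => aa => ε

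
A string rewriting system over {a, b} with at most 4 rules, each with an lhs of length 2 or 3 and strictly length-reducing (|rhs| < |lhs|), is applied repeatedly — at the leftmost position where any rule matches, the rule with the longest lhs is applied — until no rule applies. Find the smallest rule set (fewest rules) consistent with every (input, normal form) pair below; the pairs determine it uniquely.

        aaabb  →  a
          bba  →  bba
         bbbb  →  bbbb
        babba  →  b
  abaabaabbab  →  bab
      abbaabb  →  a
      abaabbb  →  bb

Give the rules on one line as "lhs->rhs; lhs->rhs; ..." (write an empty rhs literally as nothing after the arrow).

aa->; aab->; aba->a; abb->a

  | aaabb => abb => a
  | bba
  | bbbb
  | babba => baa => b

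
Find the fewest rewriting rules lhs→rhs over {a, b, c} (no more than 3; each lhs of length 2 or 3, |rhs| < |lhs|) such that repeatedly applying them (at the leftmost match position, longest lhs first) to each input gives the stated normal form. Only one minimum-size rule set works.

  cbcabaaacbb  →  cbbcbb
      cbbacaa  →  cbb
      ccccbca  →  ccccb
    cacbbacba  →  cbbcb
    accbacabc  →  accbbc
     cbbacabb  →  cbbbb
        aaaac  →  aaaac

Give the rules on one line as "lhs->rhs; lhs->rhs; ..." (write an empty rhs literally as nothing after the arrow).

  | cbcabaaacbb => cbbaaacbb => cbbaacbb => cbbacbb => cbbcbb
  | cbbacaa => cbbcaa => cbba => cbb
  | ccccbca => ccccb
  | cacbbacba => cbbacba => cbbcba => cbbcb

ba->b; ca->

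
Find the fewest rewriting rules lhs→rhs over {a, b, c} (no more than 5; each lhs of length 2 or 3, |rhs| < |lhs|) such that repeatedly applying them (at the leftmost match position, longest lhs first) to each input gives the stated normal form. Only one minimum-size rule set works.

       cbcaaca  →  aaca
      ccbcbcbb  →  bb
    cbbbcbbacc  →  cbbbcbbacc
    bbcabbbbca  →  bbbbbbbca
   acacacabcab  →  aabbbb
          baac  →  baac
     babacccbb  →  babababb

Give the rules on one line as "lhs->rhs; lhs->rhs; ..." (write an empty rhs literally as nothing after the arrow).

  | cbcaaca => aaca
  | ccbcbcbb => cbcbb => bb
  | cbbbcbbacc
  | bbcabbbbca => bbbbbbbca

cab->bb; cac->; cbc->; ccc->ba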